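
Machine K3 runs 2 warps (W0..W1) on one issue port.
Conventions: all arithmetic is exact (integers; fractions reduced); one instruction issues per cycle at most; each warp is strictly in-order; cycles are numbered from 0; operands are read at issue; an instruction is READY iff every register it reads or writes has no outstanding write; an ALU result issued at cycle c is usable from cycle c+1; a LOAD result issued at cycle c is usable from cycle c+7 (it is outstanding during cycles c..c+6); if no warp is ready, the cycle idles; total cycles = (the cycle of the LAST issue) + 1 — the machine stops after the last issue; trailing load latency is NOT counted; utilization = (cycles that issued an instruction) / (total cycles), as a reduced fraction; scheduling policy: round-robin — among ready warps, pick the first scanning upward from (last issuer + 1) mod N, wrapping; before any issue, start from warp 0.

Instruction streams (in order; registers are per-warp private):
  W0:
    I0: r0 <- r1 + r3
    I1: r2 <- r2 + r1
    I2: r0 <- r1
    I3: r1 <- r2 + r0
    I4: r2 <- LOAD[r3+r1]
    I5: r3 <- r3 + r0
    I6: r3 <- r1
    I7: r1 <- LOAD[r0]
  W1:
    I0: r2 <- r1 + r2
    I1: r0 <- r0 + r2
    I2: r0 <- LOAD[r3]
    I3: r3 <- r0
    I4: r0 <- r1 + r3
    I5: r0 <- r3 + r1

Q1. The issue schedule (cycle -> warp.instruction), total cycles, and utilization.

cycle 0: W0.I0
cycle 1: W1.I0
cycle 2: W0.I1
cycle 3: W1.I1
cycle 4: W0.I2
cycle 5: W1.I2
cycle 6: W0.I3
cycle 7: W0.I4
cycle 8: W0.I5
cycle 9: W0.I6
cycle 10: W0.I7
cycle 11: idle
cycle 12: W1.I3
cycle 13: W1.I4
cycle 14: W1.I5

Answer: 15 cycles, utilization 14/15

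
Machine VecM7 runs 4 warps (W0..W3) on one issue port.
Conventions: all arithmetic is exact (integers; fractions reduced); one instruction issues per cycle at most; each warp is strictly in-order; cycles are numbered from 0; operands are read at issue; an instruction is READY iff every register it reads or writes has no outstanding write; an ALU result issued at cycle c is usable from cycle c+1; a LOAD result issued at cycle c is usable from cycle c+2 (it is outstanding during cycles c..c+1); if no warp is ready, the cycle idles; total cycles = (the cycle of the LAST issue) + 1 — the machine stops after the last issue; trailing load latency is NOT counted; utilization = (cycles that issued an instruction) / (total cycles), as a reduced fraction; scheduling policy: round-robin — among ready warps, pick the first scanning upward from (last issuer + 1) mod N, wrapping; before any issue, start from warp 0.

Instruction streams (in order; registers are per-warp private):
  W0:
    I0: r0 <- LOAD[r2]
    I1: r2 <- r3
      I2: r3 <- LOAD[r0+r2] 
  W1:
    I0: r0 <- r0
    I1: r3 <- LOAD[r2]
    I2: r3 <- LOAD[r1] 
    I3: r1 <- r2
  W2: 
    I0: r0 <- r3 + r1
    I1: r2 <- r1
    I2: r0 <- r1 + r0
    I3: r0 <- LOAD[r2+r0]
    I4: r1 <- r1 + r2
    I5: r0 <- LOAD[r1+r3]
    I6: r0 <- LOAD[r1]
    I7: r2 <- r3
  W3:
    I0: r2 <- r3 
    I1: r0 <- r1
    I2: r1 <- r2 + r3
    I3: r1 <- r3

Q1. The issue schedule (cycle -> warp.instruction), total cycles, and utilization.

cycle 0: W0.I0
cycle 1: W1.I0
cycle 2: W2.I0
cycle 3: W3.I0
cycle 4: W0.I1
cycle 5: W1.I1
cycle 6: W2.I1
cycle 7: W3.I1
cycle 8: W0.I2
cycle 9: W1.I2
cycle 10: W2.I2
cycle 11: W3.I2
cycle 12: W1.I3
cycle 13: W2.I3
cycle 14: W3.I3
cycle 15: W2.I4
cycle 16: W2.I5
cycle 17: idle
cycle 18: W2.I6
cycle 19: W2.I7

Answer: 20 cycles, utilization 19/20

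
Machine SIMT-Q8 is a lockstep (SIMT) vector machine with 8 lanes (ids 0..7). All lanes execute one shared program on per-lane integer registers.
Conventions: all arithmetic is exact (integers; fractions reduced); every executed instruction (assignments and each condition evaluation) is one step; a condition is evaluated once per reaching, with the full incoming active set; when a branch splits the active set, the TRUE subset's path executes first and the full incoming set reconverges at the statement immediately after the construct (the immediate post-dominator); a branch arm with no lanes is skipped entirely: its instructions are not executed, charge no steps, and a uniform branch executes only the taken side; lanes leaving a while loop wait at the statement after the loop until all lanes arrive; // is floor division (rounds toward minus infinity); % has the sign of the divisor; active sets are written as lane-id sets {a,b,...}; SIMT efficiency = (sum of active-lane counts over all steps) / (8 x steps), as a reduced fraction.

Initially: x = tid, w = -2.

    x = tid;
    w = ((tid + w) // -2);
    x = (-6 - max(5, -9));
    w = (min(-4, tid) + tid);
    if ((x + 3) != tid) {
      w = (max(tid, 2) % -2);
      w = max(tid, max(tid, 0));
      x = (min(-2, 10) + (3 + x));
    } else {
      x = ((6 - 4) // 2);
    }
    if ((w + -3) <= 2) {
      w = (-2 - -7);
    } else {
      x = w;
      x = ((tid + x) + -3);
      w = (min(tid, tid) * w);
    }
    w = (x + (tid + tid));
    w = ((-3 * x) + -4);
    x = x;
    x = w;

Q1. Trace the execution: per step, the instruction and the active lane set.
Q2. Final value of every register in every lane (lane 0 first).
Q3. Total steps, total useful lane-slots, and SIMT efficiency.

step 0: x <- tid                     {0,1,2,3,4,5,6,7}
step 1: w <- ((tid + w) // -2)       {0,1,2,3,4,5,6,7}
step 2: x <- (-6 - max(5, -9))       {0,1,2,3,4,5,6,7}
step 3: w <- (min(-4, tid) + tid)    {0,1,2,3,4,5,6,7}
step 4: eval ((x + 3) != tid)        {0,1,2,3,4,5,6,7}
step 5: w <- (max(tid, 2) % -2)      {0,1,2,3,4,5,6,7}
step 6: w <- max(tid, max(tid, 0))   {0,1,2,3,4,5,6,7}
step 7: x <- (min(-2, 10) + (3 + x)) {0,1,2,3,4,5,6,7}
step 8: eval ((w + -3) <= 2)         {0,1,2,3,4,5,6,7}
step 9: w <- (-2 - -7)               {0,1,2,3,4,5}
step 10: x <- w                       {6,7}
step 11: x <- ((tid + x) + -3)        {6,7}
step 12: w <- (min(tid, tid) * w)     {6,7}
step 13: w <- (x + (tid + tid))       {0,1,2,3,4,5,6,7}
step 14: w <- ((-3 * x) + -4)         {0,1,2,3,4,5,6,7}
step 15: x <- x                       {0,1,2,3,4,5,6,7}
step 16: x <- w                       {0,1,2,3,4,5,6,7}

Answer: 17 steps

x: 26,26,26,26,26,26,-31,-37
w: 26,26,26,26,26,26,-31,-37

steps = 17; useful = 116; efficiency = 116/136 = 29/34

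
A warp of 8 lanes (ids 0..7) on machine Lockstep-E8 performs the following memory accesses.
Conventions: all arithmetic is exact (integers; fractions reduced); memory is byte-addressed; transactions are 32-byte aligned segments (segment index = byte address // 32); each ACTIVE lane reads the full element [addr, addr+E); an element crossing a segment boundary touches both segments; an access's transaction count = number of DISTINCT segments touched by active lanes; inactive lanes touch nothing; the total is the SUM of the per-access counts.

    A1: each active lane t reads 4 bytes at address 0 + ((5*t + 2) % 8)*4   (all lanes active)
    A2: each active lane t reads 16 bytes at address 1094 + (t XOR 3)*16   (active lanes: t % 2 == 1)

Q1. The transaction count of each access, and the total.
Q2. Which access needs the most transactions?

A1: 1 transaction
A2: 4 transactions

Answer: 1,4; total 5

Answer: A2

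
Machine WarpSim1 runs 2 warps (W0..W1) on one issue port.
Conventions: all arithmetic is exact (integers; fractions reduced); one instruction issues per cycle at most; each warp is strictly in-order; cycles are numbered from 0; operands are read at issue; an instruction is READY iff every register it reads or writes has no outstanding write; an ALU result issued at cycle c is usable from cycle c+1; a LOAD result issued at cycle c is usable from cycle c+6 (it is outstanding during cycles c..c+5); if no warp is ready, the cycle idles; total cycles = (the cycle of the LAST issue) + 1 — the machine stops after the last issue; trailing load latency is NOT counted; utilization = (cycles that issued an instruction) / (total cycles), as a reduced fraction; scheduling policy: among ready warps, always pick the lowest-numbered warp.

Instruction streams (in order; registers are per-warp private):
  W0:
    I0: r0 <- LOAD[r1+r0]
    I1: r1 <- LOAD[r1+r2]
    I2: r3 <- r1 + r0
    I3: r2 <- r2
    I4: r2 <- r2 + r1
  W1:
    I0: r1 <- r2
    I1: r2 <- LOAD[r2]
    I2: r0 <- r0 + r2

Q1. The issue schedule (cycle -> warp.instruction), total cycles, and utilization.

cycle 0: W0.I0
cycle 1: W0.I1
cycle 2: W1.I0
cycle 3: W1.I1
cycle 4: idle
cycle 5: idle
cycle 6: idle
cycle 7: W0.I2
cycle 8: W0.I3
cycle 9: W0.I4
cycle 10: W1.I2

Answer: 11 cycles, utilization 8/11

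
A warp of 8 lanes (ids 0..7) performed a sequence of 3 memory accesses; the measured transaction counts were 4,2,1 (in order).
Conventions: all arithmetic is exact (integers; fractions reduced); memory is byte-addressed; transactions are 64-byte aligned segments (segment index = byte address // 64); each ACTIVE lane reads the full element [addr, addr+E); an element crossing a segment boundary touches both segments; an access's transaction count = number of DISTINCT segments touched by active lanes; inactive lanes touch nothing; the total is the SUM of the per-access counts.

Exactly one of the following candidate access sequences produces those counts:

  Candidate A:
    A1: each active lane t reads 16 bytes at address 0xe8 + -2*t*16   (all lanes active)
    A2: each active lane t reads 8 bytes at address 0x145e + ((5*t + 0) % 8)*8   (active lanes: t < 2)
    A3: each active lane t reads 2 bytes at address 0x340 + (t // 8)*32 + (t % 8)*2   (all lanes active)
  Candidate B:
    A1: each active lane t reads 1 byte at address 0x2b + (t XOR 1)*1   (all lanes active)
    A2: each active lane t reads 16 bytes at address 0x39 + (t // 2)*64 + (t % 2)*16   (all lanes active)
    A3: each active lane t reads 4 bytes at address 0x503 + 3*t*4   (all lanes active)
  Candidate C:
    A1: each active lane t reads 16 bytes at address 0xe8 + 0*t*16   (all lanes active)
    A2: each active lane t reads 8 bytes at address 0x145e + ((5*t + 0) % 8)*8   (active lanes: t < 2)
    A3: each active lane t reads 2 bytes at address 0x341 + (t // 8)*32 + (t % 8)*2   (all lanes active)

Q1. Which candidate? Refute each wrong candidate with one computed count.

B: A1 gives 1 transaction, not 4
C: A1 gives 1 transaction, not 4
A: all counts match (4,2,1)

Answer: A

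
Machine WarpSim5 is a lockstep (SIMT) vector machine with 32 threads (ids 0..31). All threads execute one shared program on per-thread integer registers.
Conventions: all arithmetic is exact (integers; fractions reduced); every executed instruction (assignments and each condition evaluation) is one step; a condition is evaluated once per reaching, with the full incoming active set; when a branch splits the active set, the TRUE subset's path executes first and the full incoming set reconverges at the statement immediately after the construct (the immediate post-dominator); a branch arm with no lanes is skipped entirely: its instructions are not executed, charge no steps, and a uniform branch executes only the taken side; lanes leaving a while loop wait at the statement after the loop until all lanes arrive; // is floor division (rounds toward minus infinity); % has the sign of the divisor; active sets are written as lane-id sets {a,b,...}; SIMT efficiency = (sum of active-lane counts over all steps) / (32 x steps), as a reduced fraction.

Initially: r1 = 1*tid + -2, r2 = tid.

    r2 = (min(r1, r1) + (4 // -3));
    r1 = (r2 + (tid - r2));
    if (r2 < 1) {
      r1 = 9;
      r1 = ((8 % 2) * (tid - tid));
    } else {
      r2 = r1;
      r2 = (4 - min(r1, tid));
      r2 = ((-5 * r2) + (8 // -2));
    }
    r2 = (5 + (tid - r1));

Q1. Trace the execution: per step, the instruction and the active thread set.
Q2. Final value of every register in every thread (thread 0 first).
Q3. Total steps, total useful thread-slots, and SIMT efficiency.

step 0: r2 <- (min(r1, r1) + (4 // -3)) {0,1,2,3,4,5,6,7,8,9,10,11,12,13,14,15,16,17,18,19,20,21,22,23,24,25,26,27,28,29,30,31}
step 1: r1 <- (r2 + (tid - r2))      {0,1,2,3,4,5,6,7,8,9,10,11,12,13,14,15,16,17,18,19,20,21,22,23,24,25,26,27,28,29,30,31}
step 2: eval (r2 < 1)                {0,1,2,3,4,5,6,7,8,9,10,11,12,13,14,15,16,17,18,19,20,21,22,23,24,25,26,27,28,29,30,31}
step 3: r1 <- 9                      {0,1,2,3,4}
step 4: r1 <- ((8 % 2) * (tid - tid)) {0,1,2,3,4}
step 5: r2 <- r1                     {5,6,7,8,9,10,11,12,13,14,15,16,17,18,19,20,21,22,23,24,25,26,27,28,29,30,31}
step 6: r2 <- (4 - min(r1, tid))     {5,6,7,8,9,10,11,12,13,14,15,16,17,18,19,20,21,22,23,24,25,26,27,28,29,30,31}
step 7: r2 <- ((-5 * r2) + (8 // -2)) {5,6,7,8,9,10,11,12,13,14,15,16,17,18,19,20,21,22,23,24,25,26,27,28,29,30,31}
step 8: r2 <- (5 + (tid - r1))       {0,1,2,3,4,5,6,7,8,9,10,11,12,13,14,15,16,17,18,19,20,21,22,23,24,25,26,27,28,29,30,31}

Answer: 9 steps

r1: 0,0,0,0,0,5,6,7,8,9,10,11,12,13,14,15,16,17,18,19,20,21,22,23,24,25,26,27,28,29,30,31
r2: 5,6,7,8,9,5,5,5,5,5,5,5,5,5,5,5,5,5,5,5,5,5,5,5,5,5,5,5,5,5,5,5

steps = 9; useful = 219; efficiency = 219/288 = 73/96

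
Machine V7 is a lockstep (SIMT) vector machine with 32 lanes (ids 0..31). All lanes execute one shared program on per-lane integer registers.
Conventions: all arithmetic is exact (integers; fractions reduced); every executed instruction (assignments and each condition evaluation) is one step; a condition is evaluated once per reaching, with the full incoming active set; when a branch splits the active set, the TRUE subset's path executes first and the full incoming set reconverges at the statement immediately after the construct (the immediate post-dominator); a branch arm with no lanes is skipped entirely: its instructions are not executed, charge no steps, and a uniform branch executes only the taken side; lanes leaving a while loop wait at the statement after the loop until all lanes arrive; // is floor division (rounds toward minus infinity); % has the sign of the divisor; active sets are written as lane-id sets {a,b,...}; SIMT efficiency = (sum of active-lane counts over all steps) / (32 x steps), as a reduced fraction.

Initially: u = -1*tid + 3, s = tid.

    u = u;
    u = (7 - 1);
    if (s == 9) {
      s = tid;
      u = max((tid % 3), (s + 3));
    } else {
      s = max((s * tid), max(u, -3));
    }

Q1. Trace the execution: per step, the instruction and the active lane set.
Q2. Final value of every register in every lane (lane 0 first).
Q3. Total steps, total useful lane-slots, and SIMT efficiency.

step 0: u <- u                       {0,1,2,3,4,5,6,7,8,9,10,11,12,13,14,15,16,17,18,19,20,21,22,23,24,25,26,27,28,29,30,31}
step 1: u <- (7 - 1)                 {0,1,2,3,4,5,6,7,8,9,10,11,12,13,14,15,16,17,18,19,20,21,22,23,24,25,26,27,28,29,30,31}
step 2: eval (s == 9)                {0,1,2,3,4,5,6,7,8,9,10,11,12,13,14,15,16,17,18,19,20,21,22,23,24,25,26,27,28,29,30,31}
step 3: s <- tid                     {9}
step 4: u <- max((tid % 3), (s + 3)) {9}
step 5: s <- max((s * tid), max(u, -3)) {0,1,2,3,4,5,6,7,8,10,11,12,13,14,15,16,17,18,19,20,21,22,23,24,25,26,27,28,29,30,31}

Answer: 6 steps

u: 6,6,6,6,6,6,6,6,6,12,6,6,6,6,6,6,6,6,6,6,6,6,6,6,6,6,6,6,6,6,6,6
s: 6,6,6,9,16,25,36,49,64,9,100,121,144,169,196,225,256,289,324,361,400,441,484,529,576,625,676,729,784,841,900,961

steps = 6; useful = 129; efficiency = 129/192 = 43/64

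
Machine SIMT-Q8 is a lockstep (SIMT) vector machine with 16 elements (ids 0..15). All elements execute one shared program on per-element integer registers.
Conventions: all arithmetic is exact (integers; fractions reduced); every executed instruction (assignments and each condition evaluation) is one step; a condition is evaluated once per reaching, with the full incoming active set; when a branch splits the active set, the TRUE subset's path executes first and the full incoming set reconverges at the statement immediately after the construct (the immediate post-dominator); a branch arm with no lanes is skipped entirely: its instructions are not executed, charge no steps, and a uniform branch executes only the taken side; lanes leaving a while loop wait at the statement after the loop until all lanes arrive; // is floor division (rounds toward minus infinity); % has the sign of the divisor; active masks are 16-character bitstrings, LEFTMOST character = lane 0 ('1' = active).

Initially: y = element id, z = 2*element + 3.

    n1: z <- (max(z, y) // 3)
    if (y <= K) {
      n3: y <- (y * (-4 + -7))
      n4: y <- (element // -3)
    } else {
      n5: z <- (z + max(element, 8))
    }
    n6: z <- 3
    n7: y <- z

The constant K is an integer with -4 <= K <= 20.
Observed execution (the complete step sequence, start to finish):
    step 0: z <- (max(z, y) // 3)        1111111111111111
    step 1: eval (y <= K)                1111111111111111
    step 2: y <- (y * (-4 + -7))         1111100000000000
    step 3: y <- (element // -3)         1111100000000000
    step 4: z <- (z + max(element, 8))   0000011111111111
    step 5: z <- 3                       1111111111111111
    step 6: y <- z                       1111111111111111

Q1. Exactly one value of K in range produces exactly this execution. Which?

Answer: K = 4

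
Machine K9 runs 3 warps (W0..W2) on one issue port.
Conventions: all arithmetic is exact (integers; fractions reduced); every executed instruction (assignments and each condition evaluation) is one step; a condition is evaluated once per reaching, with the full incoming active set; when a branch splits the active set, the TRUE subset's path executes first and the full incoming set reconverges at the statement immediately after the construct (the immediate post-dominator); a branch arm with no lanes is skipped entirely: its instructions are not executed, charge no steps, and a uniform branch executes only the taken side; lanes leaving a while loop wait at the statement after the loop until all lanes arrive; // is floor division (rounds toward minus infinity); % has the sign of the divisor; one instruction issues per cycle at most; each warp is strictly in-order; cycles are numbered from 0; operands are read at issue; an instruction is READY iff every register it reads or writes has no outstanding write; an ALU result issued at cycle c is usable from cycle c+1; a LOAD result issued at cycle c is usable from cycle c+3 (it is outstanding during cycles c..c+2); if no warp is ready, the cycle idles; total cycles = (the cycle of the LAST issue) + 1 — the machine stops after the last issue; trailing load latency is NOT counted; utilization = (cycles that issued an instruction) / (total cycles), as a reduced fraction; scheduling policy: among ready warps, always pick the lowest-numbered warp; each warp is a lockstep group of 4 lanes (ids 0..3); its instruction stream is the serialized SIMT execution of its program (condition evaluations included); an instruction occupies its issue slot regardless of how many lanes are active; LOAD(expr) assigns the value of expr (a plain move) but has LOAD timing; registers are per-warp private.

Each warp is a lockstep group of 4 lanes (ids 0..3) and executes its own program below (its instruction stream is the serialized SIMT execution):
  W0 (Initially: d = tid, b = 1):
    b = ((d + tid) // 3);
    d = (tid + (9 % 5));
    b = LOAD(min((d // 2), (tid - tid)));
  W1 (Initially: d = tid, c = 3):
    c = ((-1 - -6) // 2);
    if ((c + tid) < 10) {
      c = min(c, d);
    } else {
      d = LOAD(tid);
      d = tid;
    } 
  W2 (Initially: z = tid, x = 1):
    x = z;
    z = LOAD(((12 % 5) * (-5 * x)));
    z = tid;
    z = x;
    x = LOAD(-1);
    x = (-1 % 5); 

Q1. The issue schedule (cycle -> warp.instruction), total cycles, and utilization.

cycle 0: W0.I0
cycle 1: W0.I1
cycle 2: W0.I2
cycle 3: W1.I0
cycle 4: W1.I1
cycle 5: W1.I2
cycle 6: W2.I0
cycle 7: W2.I1
cycle 8: idle
cycle 9: idle
cycle 10: W2.I2
cycle 11: W2.I3
cycle 12: W2.I4
cycle 13: idle
cycle 14: idle
cycle 15: W2.I5

Answer: 16 cycles, utilization 3/4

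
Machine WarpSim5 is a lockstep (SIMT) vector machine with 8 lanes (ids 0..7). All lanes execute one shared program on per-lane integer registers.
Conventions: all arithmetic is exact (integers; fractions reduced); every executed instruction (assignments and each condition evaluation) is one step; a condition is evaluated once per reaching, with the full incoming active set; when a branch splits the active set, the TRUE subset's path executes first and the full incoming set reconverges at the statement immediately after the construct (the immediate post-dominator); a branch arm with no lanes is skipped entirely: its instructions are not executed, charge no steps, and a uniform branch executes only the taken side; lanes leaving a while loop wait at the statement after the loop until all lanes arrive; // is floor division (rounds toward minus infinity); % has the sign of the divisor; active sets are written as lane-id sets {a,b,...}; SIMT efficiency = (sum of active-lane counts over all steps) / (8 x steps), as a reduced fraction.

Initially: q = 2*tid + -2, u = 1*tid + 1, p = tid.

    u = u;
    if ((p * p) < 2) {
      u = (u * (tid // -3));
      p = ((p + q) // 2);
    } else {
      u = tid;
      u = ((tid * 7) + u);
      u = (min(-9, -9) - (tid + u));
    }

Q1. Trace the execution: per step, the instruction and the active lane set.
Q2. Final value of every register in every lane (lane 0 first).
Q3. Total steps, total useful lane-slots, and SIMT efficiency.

step 0: u <- u                       {0,1,2,3,4,5,6,7}
step 1: eval ((p * p) < 2)           {0,1,2,3,4,5,6,7}
step 2: u <- (u * (tid // -3))       {0,1}
step 3: p <- ((p + q) // 2)          {0,1}
step 4: u <- tid                     {2,3,4,5,6,7}
step 5: u <- ((tid * 7) + u)         {2,3,4,5,6,7}
step 6: u <- (min(-9, -9) - (tid + u)) {2,3,4,5,6,7}

Answer: 7 steps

q: -2,0,2,4,6,8,10,12
u: 0,-2,-27,-36,-45,-54,-63,-72
p: -1,0,2,3,4,5,6,7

steps = 7; useful = 38; efficiency = 38/56 = 19/28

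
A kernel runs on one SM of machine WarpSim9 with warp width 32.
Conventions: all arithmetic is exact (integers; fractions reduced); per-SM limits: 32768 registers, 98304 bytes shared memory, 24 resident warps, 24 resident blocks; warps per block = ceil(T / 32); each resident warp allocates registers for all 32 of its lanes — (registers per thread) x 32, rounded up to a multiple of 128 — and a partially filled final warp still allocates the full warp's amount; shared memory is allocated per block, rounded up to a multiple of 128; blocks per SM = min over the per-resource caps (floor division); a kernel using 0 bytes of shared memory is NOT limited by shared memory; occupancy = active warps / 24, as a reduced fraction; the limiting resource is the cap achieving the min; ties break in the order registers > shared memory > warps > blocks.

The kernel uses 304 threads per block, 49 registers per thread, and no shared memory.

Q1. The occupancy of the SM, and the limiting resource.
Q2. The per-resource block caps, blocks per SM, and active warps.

Answer: occupancy 5/12, limited by registers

registers: 1 block
shared memory: no limit (kernel uses none)
warps: 2 blocks
blocks: 24 blocks

Answer: 1 block, 10 active warps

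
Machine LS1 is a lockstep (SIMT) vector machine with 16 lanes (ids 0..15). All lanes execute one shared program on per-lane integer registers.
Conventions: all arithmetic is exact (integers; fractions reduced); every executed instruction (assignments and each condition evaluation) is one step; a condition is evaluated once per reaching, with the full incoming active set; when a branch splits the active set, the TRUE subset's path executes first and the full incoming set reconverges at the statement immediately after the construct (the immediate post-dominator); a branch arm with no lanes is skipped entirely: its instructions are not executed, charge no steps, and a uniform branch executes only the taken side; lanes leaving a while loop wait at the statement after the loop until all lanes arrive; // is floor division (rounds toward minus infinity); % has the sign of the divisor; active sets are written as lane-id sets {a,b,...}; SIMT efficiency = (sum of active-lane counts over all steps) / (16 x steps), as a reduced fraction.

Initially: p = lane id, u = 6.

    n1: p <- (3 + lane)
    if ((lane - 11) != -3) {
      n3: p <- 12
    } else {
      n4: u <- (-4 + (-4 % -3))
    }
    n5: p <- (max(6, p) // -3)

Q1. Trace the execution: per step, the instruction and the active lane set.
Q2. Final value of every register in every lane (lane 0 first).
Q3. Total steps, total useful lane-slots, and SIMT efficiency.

step 0: p <- (3 + lane)              {0,1,2,3,4,5,6,7,8,9,10,11,12,13,14,15}
step 1: eval ((lane - 11) != -3)     {0,1,2,3,4,5,6,7,8,9,10,11,12,13,14,15}
step 2: p <- 12                      {0,1,2,3,4,5,6,7,9,10,11,12,13,14,15}
step 3: u <- (-4 + (-4 % -3))        {8}
step 4: p <- (max(6, p) // -3)       {0,1,2,3,4,5,6,7,8,9,10,11,12,13,14,15}

Answer: 5 steps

p: -4,-4,-4,-4,-4,-4,-4,-4,-4,-4,-4,-4,-4,-4,-4,-4
u: 6,6,6,6,6,6,6,6,-5,6,6,6,6,6,6,6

steps = 5; useful = 64; efficiency = 64/80 = 4/5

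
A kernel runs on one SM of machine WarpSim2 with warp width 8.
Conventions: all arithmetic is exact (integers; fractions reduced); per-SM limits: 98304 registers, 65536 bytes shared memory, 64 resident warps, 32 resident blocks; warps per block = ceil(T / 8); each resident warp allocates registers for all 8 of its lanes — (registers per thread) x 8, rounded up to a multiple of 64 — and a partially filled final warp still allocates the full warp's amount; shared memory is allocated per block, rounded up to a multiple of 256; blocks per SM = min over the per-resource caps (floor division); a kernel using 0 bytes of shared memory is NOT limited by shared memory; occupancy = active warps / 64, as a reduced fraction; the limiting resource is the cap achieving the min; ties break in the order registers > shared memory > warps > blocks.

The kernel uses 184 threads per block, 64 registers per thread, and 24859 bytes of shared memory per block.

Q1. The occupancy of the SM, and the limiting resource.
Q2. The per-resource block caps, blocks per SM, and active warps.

Answer: occupancy 23/32, limited by shared memory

registers: 8 blocks
shared memory: 2 blocks
warps: 2 blocks
blocks: 32 blocks

Answer: 2 blocks, 46 active warps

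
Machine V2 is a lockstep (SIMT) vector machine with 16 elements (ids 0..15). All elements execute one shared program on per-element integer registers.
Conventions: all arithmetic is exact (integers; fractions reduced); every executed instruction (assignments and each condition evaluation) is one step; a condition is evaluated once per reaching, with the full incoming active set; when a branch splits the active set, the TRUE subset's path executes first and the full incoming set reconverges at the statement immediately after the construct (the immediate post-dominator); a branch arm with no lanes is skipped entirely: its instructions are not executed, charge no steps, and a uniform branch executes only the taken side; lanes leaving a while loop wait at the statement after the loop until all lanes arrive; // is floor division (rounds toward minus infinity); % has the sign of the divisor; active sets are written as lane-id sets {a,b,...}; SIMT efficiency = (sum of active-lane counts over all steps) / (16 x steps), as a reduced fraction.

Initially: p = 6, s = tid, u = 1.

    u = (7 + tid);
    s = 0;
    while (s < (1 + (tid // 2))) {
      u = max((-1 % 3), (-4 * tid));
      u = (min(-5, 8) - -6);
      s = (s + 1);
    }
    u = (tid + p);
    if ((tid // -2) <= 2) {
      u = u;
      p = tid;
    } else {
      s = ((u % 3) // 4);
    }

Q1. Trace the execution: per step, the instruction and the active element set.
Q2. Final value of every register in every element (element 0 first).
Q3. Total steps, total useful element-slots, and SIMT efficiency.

step 0: u <- (7 + tid)               {0,1,2,3,4,5,6,7,8,9,10,11,12,13,14,15}
step 1: s <- 0                       {0,1,2,3,4,5,6,7,8,9,10,11,12,13,14,15}
step 2: eval (s < (1 + (tid // 2)))  {0,1,2,3,4,5,6,7,8,9,10,11,12,13,14,15}
step 3: u <- max((-1 % 3), (-4 * tid)) {0,1,2,3,4,5,6,7,8,9,10,11,12,13,14,15}
step 4: u <- (min(-5, 8) - -6)       {0,1,2,3,4,5,6,7,8,9,10,11,12,13,14,15}
step 5: s <- (s + 1)                 {0,1,2,3,4,5,6,7,8,9,10,11,12,13,14,15}
step 6: eval (s < (1 + (tid // 2)))  {0,1,2,3,4,5,6,7,8,9,10,11,12,13,14,15}
step 7: u <- max((-1 % 3), (-4 * tid)) {2,3,4,5,6,7,8,9,10,11,12,13,14,15}
step 8: u <- (min(-5, 8) - -6)       {2,3,4,5,6,7,8,9,10,11,12,13,14,15}
step 9: s <- (s + 1)                 {2,3,4,5,6,7,8,9,10,11,12,13,14,15}
step 10: eval (s < (1 + (tid // 2)))  {2,3,4,5,6,7,8,9,10,11,12,13,14,15}
step 11: u <- max((-1 % 3), (-4 * tid)) {4,5,6,7,8,9,10,11,12,13,14,15}
step 12: u <- (min(-5, 8) - -6)       {4,5,6,7,8,9,10,11,12,13,14,15}
step 13: s <- (s + 1)                 {4,5,6,7,8,9,10,11,12,13,14,15}
step 14: eval (s < (1 + (tid // 2)))  {4,5,6,7,8,9,10,11,12,13,14,15}
step 15: u <- max((-1 % 3), (-4 * tid)) {6,7,8,9,10,11,12,13,14,15}
step 16: u <- (min(-5, 8) - -6)       {6,7,8,9,10,11,12,13,14,15}
step 17: s <- (s + 1)                 {6,7,8,9,10,11,12,13,14,15}
step 18: eval (s < (1 + (tid // 2)))  {6,7,8,9,10,11,12,13,14,15}
step 19: u <- max((-1 % 3), (-4 * tid)) {8,9,10,11,12,13,14,15}
step 20: u <- (min(-5, 8) - -6)       {8,9,10,11,12,13,14,15}
step 21: s <- (s + 1)                 {8,9,10,11,12,13,14,15}
step 22: eval (s < (1 + (tid // 2)))  {8,9,10,11,12,13,14,15}
step 23: u <- max((-1 % 3), (-4 * tid)) {10,11,12,13,14,15}
step 24: u <- (min(-5, 8) - -6)       {10,11,12,13,14,15}
step 25: s <- (s + 1)                 {10,11,12,13,14,15}
step 26: eval (s < (1 + (tid // 2)))  {10,11,12,13,14,15}
step 27: u <- max((-1 % 3), (-4 * tid)) {12,13,14,15}
step 28: u <- (min(-5, 8) - -6)       {12,13,14,15}
step 29: s <- (s + 1)                 {12,13,14,15}
step 30: eval (s < (1 + (tid // 2)))  {12,13,14,15}
step 31: u <- max((-1 % 3), (-4 * tid)) {14,15}
step 32: u <- (min(-5, 8) - -6)       {14,15}
step 33: s <- (s + 1)                 {14,15}
step 34: eval (s < (1 + (tid // 2)))  {14,15}
step 35: u <- (tid + p)               {0,1,2,3,4,5,6,7,8,9,10,11,12,13,14,15}
step 36: eval ((tid // -2) <= 2)      {0,1,2,3,4,5,6,7,8,9,10,11,12,13,14,15}
step 37: u <- u                       {0,1,2,3,4,5,6,7,8,9,10,11,12,13,14,15}
step 38: p <- tid                     {0,1,2,3,4,5,6,7,8,9,10,11,12,13,14,15}

Answer: 39 steps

p: 0,1,2,3,4,5,6,7,8,9,10,11,12,13,14,15
s: 1,1,2,2,3,3,4,4,5,5,6,6,7,7,8,8
u: 6,7,8,9,10,11,12,13,14,15,16,17,18,19,20,21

steps = 39; useful = 400; efficiency = 400/624 = 25/39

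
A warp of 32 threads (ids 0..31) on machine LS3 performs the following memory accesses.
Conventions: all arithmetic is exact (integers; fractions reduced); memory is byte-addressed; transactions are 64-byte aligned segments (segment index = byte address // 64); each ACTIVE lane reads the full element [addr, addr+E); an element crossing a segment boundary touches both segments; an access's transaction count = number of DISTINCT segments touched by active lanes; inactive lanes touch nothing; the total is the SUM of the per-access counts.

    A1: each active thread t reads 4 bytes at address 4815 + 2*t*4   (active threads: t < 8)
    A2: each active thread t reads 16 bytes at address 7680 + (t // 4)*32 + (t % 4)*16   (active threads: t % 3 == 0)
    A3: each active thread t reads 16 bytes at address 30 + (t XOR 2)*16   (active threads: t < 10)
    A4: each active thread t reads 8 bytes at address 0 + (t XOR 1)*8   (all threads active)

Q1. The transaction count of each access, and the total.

A1: 2 transactions
A2: 5 transactions
A3: 4 transactions
A4: 4 transactions

Answer: 2,5,4,4; total 15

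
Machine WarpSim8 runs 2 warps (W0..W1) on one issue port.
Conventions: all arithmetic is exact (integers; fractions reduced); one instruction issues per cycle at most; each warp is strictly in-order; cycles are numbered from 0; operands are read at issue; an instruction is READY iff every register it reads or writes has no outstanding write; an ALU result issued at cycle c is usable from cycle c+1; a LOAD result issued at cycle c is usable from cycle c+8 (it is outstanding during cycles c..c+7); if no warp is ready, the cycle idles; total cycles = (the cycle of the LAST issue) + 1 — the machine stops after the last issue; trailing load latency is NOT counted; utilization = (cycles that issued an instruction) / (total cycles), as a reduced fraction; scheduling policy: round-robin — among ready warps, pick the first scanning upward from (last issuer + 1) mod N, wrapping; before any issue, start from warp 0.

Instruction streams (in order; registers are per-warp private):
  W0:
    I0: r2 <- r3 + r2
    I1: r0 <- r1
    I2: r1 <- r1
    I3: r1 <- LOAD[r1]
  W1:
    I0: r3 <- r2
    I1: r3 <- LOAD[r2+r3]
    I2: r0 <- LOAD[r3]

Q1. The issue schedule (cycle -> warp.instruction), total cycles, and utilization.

cycle 0: W0.I0
cycle 1: W1.I0
cycle 2: W0.I1
cycle 3: W1.I1
cycle 4: W0.I2
cycle 5: W0.I3
cycle 6: idle
cycle 7: idle
cycle 8: idle
cycle 9: idle
cycle 10: idle
cycle 11: W1.I2

Answer: 12 cycles, utilization 7/12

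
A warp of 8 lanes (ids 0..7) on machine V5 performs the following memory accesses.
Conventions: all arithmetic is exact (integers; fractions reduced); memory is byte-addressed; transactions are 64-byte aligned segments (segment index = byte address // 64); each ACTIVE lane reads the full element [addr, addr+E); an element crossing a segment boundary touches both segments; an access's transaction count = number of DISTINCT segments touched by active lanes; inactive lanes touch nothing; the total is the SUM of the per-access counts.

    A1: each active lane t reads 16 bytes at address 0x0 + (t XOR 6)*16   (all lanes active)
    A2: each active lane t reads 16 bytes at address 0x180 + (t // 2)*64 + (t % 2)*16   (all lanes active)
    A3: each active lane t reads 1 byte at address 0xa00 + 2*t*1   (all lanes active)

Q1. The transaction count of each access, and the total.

A1: 2 transactions
A2: 4 transactions
A3: 1 transaction

Answer: 2,4,1; total 7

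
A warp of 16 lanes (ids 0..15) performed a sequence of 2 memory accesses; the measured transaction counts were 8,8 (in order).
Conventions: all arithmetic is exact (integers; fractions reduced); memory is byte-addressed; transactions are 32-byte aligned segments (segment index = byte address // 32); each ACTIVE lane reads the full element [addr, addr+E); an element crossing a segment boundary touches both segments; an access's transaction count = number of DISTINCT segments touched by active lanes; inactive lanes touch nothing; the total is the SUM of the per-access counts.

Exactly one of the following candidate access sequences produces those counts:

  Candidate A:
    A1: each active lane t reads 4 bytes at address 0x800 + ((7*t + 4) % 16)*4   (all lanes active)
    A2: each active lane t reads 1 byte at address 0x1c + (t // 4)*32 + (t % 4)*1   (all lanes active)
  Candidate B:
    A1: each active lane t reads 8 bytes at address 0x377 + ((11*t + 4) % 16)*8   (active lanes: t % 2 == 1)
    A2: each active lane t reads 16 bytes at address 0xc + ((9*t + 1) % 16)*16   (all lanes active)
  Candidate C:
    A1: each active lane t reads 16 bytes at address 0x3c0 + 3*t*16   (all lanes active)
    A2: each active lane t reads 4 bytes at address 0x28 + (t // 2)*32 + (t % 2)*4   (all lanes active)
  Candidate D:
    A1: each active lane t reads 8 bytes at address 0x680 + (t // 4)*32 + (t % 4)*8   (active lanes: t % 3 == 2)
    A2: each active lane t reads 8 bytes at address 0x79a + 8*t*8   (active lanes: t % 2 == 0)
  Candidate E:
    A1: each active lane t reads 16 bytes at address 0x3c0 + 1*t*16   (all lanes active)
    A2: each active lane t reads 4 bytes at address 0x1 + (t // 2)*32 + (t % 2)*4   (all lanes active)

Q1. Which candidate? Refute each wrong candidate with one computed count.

A: A1 gives 2 transactions, not 8
B: A1 gives 5 transactions, not 8
C: A1 gives 16 transactions, not 8
D: A1 gives 4 transactions, not 8
E: all counts match (8,8)

Answer: E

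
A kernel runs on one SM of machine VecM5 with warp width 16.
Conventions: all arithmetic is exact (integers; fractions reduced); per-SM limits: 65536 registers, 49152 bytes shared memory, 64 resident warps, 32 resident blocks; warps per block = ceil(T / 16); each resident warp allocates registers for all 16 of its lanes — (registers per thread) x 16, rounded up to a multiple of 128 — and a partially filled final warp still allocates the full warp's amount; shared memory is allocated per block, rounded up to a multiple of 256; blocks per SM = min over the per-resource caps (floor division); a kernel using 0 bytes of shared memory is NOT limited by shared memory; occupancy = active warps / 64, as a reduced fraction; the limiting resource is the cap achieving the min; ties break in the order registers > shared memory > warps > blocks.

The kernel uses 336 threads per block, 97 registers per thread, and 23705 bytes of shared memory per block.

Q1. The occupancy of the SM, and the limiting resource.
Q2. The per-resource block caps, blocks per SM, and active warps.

Answer: occupancy 21/64, limited by registers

registers: 1 block
shared memory: 2 blocks
warps: 3 blocks
blocks: 32 blocks

Answer: 1 block, 21 active warps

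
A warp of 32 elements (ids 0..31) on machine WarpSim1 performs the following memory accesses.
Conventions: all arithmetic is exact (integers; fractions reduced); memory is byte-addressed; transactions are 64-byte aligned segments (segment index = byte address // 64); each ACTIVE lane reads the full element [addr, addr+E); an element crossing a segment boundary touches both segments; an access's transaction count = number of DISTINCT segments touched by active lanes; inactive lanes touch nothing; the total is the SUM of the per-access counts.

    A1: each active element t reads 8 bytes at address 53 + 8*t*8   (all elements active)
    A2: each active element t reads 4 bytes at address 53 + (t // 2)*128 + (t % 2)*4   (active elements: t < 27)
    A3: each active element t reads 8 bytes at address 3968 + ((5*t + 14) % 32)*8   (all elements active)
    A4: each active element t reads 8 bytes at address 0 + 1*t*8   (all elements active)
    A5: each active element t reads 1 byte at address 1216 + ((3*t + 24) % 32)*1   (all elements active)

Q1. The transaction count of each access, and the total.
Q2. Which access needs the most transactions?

A1: 32 transactions
A2: 14 transactions
A3: 4 transactions
A4: 4 transactions
A5: 1 transaction

Answer: 32,14,4,4,1; total 55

Answer: A1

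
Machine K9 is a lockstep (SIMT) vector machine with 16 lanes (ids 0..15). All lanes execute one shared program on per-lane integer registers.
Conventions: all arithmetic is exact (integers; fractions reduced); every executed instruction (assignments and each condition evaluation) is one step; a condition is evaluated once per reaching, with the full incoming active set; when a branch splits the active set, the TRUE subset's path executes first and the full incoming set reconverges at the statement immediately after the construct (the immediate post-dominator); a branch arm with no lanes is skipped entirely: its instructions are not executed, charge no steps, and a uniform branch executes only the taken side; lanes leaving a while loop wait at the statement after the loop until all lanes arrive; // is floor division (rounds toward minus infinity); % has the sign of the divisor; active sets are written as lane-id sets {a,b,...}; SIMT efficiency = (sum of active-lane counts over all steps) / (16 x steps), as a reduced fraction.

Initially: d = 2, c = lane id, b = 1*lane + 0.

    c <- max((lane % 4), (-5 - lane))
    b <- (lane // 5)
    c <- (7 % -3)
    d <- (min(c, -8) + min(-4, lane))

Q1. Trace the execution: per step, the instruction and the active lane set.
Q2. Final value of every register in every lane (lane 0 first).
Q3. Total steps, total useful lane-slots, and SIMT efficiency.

step 0: c <- max((lane % 4), (-5 - lane)) {0,1,2,3,4,5,6,7,8,9,10,11,12,13,14,15}
step 1: b <- (lane // 5)             {0,1,2,3,4,5,6,7,8,9,10,11,12,13,14,15}
step 2: c <- (7 % -3)                {0,1,2,3,4,5,6,7,8,9,10,11,12,13,14,15}
step 3: d <- (min(c, -8) + min(-4, lane)) {0,1,2,3,4,5,6,7,8,9,10,11,12,13,14,15}

Answer: 4 steps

d: -12,-12,-12,-12,-12,-12,-12,-12,-12,-12,-12,-12,-12,-12,-12,-12
c: -2,-2,-2,-2,-2,-2,-2,-2,-2,-2,-2,-2,-2,-2,-2,-2
b: 0,0,0,0,0,1,1,1,1,1,2,2,2,2,2,3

steps = 4; useful = 64; efficiency = 64/64 = 1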